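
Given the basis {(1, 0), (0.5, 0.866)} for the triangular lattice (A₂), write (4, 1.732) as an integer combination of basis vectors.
3b₁ + 2b₂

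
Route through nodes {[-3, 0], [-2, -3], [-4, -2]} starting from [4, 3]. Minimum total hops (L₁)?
16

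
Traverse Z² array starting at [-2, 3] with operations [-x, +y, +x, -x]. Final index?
(-3, 4)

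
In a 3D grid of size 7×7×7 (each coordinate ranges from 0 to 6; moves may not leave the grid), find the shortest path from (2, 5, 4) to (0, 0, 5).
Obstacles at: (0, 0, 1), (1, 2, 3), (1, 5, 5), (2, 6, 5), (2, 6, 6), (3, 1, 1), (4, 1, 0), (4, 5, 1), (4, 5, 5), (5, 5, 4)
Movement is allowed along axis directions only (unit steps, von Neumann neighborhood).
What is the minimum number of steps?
8
(one shortest path: (2, 5, 4) → (1, 5, 4) → (0, 5, 4) → (0, 4, 4) → (0, 3, 4) → (0, 2, 4) → (0, 1, 4) → (0, 0, 4) → (0, 0, 5))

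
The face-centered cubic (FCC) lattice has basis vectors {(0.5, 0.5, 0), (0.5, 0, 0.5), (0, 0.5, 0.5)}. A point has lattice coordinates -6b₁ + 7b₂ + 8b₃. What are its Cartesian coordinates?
(0.5, 1, 7.5)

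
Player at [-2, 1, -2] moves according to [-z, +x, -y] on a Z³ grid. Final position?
(-1, 0, -3)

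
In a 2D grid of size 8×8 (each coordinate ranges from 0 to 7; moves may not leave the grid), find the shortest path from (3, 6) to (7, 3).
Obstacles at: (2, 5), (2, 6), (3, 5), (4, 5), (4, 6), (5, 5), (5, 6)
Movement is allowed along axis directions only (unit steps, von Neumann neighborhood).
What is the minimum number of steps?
9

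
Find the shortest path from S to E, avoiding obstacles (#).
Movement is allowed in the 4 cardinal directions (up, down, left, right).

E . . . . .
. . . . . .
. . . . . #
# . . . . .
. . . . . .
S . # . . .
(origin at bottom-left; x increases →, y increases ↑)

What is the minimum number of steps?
7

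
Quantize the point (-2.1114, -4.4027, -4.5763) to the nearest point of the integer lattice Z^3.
(-2, -4, -5)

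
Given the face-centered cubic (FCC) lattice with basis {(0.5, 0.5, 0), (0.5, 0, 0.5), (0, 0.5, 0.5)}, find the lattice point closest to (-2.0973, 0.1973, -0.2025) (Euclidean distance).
(-2, 0, 0)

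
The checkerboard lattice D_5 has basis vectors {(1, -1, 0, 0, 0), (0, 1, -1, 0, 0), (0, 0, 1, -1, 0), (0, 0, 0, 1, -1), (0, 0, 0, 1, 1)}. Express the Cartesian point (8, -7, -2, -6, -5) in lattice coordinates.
8b₁ + b₂ - b₃ - b₄ - 6b₅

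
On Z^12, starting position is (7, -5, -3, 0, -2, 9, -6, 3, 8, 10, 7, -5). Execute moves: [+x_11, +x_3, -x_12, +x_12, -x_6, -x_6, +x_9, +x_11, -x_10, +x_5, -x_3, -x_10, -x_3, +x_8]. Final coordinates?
(7, -5, -4, 0, -1, 7, -6, 4, 9, 8, 9, -5)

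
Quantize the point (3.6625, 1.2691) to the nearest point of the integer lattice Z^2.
(4, 1)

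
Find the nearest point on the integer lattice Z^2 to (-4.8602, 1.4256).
(-5, 1)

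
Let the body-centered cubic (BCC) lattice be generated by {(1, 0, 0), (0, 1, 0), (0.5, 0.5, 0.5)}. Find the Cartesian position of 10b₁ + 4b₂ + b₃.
(10.5, 4.5, 0.5)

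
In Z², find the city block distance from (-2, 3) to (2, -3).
10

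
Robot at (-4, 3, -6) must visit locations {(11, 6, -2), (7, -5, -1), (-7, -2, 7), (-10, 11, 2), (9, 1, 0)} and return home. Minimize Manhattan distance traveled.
108
(one optimal route: (-4, 3, -6) → (11, 6, -2) → (9, 1, 0) → (7, -5, -1) → (-7, -2, 7) → (-10, 11, 2) → (-4, 3, -6))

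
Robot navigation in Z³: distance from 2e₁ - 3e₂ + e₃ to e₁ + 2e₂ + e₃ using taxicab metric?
6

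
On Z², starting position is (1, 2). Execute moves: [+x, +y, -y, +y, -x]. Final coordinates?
(1, 3)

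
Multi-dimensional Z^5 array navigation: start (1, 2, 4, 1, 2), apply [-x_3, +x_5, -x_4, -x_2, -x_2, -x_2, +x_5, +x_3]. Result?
(1, -1, 4, 0, 4)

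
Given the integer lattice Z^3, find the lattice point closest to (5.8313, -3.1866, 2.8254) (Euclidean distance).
(6, -3, 3)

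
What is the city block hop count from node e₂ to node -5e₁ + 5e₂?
9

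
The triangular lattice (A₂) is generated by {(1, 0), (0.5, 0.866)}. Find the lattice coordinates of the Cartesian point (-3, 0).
-3b₁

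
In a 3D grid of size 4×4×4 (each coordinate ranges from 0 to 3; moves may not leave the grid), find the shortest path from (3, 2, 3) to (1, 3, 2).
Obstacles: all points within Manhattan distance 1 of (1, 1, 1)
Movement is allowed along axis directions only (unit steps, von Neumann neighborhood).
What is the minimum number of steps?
4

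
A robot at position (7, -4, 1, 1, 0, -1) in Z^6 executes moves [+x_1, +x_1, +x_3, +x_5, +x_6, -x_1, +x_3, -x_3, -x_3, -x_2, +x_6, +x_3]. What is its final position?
(8, -5, 2, 1, 1, 1)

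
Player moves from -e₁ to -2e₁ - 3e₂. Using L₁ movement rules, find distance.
4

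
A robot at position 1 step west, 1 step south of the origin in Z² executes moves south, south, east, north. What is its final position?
(0, -2)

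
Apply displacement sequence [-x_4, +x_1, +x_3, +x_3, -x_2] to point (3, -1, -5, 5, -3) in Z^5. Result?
(4, -2, -3, 4, -3)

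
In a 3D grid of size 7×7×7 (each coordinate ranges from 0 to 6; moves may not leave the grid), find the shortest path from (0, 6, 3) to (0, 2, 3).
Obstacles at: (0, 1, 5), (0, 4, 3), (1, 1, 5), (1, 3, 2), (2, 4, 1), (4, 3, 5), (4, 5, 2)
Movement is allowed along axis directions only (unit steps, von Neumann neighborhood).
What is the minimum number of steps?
6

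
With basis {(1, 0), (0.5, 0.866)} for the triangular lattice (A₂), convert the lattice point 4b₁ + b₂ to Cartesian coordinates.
(4.5, 0.866)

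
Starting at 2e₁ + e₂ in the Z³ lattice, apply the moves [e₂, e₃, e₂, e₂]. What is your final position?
(2, 4, 1)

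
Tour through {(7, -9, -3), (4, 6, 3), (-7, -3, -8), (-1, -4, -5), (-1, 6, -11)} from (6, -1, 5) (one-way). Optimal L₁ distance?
73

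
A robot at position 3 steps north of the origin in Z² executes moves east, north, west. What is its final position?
(0, 4)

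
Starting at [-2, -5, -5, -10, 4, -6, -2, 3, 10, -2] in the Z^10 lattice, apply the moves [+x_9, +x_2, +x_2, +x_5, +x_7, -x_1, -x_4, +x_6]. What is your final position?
(-3, -3, -5, -11, 5, -5, -1, 3, 11, -2)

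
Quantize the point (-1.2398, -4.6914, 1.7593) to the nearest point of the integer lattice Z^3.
(-1, -5, 2)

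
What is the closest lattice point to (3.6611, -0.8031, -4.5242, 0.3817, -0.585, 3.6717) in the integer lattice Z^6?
(4, -1, -5, 0, -1, 4)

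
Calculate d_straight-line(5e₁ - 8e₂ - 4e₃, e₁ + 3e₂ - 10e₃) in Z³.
13.1529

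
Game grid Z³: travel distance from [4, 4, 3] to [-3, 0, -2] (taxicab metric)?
16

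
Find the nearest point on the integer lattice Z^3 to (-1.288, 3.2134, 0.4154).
(-1, 3, 0)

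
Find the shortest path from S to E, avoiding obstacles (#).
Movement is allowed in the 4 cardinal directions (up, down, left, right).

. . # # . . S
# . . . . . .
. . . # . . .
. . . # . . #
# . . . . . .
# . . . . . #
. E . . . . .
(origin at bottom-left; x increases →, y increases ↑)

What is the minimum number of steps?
11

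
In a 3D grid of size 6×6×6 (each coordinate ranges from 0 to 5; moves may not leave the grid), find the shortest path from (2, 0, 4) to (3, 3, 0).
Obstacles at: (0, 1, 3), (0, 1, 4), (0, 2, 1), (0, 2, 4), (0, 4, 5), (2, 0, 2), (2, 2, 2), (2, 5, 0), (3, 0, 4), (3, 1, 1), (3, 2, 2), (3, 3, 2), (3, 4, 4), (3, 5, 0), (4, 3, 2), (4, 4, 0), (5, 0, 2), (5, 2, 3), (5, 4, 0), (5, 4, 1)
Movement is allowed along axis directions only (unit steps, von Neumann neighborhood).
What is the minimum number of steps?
8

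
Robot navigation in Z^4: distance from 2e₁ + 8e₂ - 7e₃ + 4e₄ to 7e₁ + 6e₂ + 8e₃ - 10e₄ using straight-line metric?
21.2132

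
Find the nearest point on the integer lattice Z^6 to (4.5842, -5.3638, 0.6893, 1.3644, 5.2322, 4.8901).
(5, -5, 1, 1, 5, 5)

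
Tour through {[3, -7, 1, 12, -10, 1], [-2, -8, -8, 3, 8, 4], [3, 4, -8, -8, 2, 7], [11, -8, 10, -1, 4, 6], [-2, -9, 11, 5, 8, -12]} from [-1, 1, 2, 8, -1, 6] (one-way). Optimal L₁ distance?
199
(one optimal route: (-1, 1, 2, 8, -1, 6) → (3, -7, 1, 12, -10, 1) → (11, -8, 10, -1, 4, 6) → (-2, -9, 11, 5, 8, -12) → (-2, -8, -8, 3, 8, 4) → (3, 4, -8, -8, 2, 7))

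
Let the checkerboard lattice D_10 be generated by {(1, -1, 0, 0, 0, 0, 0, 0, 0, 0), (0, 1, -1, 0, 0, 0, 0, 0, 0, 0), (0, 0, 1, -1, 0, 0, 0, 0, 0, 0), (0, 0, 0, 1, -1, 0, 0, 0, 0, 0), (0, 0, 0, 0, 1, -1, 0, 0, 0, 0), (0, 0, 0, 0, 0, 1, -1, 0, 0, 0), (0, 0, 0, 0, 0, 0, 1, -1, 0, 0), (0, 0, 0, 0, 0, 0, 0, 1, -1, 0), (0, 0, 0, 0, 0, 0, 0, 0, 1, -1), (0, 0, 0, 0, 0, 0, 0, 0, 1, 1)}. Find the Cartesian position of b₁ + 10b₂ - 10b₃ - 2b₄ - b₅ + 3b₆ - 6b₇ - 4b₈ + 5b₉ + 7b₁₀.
(1, 9, -20, 8, 1, 4, -9, 2, 16, 2)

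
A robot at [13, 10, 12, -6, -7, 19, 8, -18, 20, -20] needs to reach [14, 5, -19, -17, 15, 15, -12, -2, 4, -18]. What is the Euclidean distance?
50.2394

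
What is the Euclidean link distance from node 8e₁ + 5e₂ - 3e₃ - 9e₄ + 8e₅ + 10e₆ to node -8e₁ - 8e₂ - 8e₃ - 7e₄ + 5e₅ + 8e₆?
21.6102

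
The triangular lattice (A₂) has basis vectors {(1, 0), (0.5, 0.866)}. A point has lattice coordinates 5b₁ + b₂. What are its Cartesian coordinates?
(5.5, 0.866)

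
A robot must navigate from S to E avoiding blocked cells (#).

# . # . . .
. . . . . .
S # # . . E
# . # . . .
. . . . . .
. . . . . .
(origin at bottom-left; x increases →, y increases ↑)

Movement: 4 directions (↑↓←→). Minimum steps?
7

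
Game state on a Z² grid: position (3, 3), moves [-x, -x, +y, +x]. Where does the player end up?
(2, 4)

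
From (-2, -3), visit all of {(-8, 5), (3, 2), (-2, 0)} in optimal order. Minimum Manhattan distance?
24
(one optimal route: (-2, -3) → (-2, 0) → (3, 2) → (-8, 5))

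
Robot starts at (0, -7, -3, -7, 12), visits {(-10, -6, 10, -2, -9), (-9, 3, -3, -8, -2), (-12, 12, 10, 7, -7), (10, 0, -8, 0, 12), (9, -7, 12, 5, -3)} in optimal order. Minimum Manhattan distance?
188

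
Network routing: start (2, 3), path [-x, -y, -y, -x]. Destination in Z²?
(0, 1)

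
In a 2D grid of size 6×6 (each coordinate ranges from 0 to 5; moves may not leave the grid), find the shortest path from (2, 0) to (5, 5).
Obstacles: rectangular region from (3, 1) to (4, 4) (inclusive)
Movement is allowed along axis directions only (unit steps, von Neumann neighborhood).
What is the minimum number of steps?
8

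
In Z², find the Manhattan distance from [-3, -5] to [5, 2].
15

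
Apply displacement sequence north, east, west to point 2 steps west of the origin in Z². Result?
(-2, 1)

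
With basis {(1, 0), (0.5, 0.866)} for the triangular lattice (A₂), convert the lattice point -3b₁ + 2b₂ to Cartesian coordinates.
(-2, 1.732)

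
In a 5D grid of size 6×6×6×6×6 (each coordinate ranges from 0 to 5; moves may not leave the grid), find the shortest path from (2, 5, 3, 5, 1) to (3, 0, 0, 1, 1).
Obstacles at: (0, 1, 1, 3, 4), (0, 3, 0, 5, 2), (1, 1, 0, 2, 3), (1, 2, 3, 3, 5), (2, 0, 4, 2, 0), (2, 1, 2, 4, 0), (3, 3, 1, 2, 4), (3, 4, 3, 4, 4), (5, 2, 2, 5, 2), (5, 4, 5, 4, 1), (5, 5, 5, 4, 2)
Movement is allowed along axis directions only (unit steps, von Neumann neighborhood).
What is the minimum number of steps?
13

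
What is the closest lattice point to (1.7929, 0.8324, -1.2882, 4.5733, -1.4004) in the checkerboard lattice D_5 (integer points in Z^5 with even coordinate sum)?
(2, 1, -1, 5, -1)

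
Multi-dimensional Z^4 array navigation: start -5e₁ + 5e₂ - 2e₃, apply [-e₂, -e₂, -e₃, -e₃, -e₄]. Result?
(-5, 3, -4, -1)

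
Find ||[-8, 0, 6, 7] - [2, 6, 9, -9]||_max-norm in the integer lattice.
16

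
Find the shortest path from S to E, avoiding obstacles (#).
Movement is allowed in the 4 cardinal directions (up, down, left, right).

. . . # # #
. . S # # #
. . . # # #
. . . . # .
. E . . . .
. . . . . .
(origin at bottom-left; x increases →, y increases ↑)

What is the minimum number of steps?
4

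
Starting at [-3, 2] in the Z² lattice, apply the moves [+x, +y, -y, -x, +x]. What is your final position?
(-2, 2)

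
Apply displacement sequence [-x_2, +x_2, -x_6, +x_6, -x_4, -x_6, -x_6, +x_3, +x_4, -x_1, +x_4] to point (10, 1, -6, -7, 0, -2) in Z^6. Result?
(9, 1, -5, -6, 0, -4)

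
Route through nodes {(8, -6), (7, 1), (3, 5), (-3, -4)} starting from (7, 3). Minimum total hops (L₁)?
35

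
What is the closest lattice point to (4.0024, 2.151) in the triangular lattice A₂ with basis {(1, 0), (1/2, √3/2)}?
(4, 1.732)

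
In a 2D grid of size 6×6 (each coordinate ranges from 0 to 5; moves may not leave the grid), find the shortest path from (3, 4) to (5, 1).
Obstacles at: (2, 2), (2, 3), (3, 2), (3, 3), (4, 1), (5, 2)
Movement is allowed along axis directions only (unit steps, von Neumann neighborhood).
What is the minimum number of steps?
11
(one shortest path: (3, 4) → (2, 4) → (1, 4) → (1, 3) → (1, 2) → (1, 1) → (2, 1) → (3, 1) → (3, 0) → (4, 0) → (5, 0) → (5, 1))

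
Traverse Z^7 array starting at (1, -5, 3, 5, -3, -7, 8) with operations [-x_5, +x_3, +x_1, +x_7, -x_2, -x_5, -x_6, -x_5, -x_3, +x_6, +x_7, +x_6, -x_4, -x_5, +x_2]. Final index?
(2, -5, 3, 4, -7, -6, 10)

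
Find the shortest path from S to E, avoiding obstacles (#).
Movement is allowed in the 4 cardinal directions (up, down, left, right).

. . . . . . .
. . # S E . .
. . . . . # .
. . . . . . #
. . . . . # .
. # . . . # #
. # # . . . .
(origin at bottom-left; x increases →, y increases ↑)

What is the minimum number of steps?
1
(one shortest path: (3, 5) → (4, 5))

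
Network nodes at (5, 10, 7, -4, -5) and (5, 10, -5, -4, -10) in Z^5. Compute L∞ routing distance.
12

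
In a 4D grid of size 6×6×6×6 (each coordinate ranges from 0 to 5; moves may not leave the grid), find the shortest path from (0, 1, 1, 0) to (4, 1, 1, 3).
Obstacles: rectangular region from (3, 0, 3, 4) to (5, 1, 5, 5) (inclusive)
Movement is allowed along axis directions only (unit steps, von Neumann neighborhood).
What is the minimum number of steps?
7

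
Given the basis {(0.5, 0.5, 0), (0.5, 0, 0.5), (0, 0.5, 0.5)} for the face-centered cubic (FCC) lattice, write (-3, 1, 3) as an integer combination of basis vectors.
-5b₁ - b₂ + 7b₃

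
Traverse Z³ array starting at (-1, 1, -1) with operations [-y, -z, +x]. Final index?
(0, 0, -2)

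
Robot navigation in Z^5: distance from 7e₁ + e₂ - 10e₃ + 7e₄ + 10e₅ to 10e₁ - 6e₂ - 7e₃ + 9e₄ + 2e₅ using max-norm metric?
8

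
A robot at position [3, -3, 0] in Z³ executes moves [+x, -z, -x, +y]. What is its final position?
(3, -2, -1)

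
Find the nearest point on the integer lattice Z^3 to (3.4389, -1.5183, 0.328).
(3, -2, 0)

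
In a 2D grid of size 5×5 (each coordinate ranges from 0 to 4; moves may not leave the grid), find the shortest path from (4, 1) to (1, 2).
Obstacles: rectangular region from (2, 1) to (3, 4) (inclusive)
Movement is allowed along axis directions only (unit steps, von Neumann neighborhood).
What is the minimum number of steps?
6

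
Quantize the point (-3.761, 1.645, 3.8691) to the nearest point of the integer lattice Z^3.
(-4, 2, 4)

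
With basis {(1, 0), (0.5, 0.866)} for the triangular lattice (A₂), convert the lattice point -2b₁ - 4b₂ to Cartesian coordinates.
(-4, -3.464)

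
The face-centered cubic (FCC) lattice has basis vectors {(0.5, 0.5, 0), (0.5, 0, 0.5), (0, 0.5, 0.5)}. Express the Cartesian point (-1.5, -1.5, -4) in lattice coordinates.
b₁ - 4b₂ - 4b₃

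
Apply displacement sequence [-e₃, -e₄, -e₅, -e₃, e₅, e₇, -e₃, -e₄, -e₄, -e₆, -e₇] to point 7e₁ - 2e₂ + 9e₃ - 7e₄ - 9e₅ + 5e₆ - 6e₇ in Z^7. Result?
(7, -2, 6, -10, -9, 4, -6)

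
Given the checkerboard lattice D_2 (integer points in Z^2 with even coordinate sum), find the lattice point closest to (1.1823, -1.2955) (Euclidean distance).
(1, -1)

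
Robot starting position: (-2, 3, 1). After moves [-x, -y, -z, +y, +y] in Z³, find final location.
(-3, 4, 0)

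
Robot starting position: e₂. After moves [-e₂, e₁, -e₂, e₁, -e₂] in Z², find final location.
(2, -2)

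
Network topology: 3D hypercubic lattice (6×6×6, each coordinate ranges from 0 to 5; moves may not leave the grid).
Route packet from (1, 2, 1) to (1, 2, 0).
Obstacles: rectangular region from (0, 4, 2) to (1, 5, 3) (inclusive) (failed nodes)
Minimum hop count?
1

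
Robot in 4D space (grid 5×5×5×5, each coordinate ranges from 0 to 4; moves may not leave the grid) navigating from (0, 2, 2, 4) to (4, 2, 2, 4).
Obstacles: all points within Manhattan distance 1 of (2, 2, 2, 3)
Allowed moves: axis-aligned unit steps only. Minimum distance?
6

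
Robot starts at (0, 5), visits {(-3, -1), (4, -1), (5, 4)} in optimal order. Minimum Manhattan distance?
19
(one optimal route: (0, 5) → (5, 4) → (4, -1) → (-3, -1))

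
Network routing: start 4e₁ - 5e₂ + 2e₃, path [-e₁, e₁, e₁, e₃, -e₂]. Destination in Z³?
(5, -6, 3)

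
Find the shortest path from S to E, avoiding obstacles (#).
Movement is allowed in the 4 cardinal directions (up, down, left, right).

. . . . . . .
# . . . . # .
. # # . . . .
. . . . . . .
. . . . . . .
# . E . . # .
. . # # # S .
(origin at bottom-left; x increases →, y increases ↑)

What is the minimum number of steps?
8
(one shortest path: (5, 0) → (6, 0) → (6, 1) → (6, 2) → (5, 2) → (4, 2) → (3, 2) → (2, 2) → (2, 1))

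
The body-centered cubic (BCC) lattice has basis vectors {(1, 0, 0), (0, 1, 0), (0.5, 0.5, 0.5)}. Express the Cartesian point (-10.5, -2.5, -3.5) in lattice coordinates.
-7b₁ + b₂ - 7b₃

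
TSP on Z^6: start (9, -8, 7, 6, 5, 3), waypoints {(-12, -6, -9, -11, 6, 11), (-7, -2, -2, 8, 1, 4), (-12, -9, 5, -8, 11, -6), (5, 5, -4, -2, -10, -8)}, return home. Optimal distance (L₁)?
258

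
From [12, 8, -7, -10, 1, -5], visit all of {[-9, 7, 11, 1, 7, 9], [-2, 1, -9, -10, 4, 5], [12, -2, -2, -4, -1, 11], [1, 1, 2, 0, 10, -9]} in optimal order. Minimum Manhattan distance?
171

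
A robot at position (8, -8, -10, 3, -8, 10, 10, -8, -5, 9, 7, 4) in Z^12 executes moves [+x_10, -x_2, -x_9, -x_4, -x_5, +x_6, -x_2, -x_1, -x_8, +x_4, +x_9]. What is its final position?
(7, -10, -10, 3, -9, 11, 10, -9, -5, 10, 7, 4)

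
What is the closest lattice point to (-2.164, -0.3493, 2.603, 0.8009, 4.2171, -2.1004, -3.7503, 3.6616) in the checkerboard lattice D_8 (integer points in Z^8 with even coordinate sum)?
(-2, 0, 3, 1, 4, -2, -4, 4)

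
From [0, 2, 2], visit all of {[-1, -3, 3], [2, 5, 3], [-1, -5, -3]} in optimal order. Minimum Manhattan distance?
25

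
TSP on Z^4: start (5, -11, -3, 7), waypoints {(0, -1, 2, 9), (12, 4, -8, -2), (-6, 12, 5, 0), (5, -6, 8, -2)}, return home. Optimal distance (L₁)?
152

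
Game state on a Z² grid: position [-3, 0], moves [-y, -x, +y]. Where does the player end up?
(-4, 0)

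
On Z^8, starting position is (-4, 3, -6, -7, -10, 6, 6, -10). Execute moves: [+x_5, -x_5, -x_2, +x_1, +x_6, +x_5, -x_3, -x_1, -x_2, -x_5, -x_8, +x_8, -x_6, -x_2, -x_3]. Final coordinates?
(-4, 0, -8, -7, -10, 6, 6, -10)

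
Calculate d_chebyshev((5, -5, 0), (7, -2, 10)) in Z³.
10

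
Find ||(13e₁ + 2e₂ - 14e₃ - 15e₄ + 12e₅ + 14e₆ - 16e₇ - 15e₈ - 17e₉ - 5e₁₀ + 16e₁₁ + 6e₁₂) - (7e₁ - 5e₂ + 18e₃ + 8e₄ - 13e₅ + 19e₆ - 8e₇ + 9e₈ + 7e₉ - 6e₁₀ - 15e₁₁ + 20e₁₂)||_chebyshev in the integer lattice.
32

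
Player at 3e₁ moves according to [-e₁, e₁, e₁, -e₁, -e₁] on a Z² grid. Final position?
(2, 0)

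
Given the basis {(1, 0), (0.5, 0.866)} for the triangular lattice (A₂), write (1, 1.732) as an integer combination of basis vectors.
2b₂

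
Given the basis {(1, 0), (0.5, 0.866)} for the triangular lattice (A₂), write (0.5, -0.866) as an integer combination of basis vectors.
b₁ - b₂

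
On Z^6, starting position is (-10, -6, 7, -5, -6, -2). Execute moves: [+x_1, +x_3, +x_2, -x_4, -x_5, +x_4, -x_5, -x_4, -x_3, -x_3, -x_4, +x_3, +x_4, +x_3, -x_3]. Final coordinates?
(-9, -5, 7, -6, -8, -2)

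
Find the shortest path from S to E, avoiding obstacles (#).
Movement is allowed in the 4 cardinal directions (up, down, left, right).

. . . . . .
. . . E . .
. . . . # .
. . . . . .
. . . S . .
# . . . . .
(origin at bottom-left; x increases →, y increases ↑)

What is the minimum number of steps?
3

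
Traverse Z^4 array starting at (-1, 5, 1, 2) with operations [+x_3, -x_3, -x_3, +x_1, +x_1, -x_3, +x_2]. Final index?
(1, 6, -1, 2)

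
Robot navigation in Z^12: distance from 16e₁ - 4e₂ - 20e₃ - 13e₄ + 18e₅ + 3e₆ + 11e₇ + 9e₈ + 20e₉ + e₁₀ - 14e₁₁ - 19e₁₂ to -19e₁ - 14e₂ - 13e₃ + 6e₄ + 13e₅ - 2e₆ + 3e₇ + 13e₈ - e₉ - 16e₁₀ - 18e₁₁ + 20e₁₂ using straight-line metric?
64.2806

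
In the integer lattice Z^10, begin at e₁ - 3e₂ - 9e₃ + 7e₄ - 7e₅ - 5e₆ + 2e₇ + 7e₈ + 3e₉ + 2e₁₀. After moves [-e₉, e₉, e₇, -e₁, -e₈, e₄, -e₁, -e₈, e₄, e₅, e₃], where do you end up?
(-1, -3, -8, 9, -6, -5, 3, 5, 3, 2)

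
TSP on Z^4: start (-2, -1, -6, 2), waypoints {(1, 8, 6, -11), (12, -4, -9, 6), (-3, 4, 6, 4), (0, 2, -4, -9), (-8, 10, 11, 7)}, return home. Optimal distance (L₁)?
154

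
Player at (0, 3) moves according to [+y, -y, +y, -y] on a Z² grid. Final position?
(0, 3)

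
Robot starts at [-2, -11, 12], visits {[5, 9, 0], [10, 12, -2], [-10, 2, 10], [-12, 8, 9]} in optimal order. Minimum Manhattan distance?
69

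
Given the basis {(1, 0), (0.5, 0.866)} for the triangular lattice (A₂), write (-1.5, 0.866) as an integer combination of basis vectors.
-2b₁ + b₂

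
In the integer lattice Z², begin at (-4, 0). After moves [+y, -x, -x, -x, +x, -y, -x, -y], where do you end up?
(-7, -1)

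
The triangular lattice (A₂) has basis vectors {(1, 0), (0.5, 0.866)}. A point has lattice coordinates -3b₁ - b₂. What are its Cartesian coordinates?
(-3.5, -0.866)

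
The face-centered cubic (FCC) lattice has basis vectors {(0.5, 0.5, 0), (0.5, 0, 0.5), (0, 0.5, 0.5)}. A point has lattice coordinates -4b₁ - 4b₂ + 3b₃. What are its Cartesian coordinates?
(-4, -0.5, -0.5)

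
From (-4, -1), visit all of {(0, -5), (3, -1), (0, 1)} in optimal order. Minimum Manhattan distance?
18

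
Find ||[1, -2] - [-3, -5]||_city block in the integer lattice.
7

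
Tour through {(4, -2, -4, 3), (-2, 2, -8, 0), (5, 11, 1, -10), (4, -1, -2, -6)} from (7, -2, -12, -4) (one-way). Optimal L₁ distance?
70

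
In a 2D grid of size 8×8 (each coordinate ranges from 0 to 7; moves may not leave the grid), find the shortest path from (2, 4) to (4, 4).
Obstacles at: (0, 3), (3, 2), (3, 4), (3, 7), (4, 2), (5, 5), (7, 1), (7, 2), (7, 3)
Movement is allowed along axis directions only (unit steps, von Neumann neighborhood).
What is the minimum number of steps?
4
(one shortest path: (2, 4) → (2, 3) → (3, 3) → (4, 3) → (4, 4))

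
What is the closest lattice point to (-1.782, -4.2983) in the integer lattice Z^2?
(-2, -4)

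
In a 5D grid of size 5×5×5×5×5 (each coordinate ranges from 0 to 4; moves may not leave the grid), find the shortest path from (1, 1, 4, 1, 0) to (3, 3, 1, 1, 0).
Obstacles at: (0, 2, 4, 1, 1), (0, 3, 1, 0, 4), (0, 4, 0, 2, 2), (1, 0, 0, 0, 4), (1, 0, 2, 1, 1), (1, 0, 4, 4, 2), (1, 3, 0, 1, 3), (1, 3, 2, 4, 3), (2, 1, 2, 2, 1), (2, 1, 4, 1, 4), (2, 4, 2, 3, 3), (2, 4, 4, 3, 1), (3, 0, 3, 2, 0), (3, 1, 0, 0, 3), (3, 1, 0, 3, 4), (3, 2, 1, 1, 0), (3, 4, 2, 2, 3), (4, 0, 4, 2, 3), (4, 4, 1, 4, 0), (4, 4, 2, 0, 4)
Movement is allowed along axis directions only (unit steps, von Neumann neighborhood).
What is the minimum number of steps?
7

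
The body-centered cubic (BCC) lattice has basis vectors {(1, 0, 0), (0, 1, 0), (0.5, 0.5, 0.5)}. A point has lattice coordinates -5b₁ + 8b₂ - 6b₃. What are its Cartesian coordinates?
(-8, 5, -3)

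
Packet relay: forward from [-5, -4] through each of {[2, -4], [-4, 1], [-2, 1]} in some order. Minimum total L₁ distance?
17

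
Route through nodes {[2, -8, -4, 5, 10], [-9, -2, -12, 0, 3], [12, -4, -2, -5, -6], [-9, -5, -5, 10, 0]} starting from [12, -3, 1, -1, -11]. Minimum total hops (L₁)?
108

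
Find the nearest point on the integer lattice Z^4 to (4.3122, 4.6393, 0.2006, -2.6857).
(4, 5, 0, -3)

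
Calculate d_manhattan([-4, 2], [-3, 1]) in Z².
2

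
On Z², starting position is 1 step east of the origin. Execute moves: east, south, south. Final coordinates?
(2, -2)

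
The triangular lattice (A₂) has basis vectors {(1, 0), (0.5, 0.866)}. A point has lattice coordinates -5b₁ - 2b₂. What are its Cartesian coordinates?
(-6, -1.732)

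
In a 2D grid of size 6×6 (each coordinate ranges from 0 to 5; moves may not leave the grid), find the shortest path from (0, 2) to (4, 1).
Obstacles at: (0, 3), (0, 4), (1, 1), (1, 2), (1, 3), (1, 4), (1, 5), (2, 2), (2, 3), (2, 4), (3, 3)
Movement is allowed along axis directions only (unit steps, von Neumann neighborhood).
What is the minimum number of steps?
7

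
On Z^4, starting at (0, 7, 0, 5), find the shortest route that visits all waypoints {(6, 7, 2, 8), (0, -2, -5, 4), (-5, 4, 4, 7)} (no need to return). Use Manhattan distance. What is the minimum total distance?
51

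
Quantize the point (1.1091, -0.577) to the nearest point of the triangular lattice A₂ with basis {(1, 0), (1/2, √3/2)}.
(1.5, -0.866)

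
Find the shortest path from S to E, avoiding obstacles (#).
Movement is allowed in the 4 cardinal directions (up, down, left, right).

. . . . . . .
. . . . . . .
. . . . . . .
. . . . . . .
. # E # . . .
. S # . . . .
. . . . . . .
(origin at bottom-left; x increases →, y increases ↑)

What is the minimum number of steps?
6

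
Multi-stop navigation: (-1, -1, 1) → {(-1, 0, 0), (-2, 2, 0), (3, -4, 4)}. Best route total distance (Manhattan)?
20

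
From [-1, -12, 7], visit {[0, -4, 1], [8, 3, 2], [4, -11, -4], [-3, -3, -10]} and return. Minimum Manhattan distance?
98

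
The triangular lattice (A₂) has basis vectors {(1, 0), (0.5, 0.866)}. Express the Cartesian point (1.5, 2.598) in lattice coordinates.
3b₂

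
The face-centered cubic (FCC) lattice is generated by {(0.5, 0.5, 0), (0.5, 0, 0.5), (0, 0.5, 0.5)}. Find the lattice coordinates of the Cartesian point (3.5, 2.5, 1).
5b₁ + 2b₂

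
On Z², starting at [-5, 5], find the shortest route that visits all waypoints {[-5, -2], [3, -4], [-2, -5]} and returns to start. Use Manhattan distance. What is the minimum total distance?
36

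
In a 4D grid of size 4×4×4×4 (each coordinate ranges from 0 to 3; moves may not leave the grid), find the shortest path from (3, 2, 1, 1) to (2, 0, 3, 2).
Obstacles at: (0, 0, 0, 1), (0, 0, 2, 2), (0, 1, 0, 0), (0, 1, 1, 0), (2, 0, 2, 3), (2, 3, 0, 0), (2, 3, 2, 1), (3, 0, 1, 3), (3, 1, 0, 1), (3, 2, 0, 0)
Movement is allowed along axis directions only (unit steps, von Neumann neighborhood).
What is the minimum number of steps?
6
(one shortest path: (3, 2, 1, 1) → (2, 2, 1, 1) → (2, 1, 1, 1) → (2, 0, 1, 1) → (2, 0, 2, 1) → (2, 0, 3, 1) → (2, 0, 3, 2))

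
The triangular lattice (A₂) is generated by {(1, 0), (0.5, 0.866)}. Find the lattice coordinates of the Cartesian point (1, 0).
b₁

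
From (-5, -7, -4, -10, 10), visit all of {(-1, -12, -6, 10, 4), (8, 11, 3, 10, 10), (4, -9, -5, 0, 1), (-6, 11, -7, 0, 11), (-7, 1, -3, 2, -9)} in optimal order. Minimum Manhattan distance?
166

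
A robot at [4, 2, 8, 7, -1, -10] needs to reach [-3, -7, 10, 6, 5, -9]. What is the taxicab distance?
26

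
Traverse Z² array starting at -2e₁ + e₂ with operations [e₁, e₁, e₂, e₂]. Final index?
(0, 3)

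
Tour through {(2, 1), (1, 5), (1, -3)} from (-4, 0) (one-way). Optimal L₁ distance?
18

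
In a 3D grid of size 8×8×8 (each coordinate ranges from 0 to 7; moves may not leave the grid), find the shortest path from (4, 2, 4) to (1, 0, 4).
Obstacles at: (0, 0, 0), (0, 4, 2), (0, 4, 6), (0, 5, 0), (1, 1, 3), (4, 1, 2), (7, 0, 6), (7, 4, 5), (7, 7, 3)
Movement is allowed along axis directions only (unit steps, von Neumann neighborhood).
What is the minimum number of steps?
5
(one shortest path: (4, 2, 4) → (3, 2, 4) → (2, 2, 4) → (1, 2, 4) → (1, 1, 4) → (1, 0, 4))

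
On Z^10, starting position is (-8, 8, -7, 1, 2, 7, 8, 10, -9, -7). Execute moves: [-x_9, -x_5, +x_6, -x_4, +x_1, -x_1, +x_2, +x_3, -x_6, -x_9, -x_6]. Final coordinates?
(-8, 9, -6, 0, 1, 6, 8, 10, -11, -7)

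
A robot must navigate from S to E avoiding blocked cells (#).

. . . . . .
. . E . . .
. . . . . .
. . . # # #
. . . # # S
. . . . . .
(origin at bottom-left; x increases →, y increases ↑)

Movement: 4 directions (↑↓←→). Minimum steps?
8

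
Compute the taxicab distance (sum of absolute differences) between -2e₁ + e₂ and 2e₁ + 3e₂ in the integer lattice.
6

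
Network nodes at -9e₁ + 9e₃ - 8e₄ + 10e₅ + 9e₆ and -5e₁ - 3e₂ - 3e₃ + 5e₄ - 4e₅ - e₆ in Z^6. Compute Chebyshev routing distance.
14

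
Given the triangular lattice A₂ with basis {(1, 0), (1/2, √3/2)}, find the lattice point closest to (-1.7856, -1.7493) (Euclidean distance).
(-2, -1.732)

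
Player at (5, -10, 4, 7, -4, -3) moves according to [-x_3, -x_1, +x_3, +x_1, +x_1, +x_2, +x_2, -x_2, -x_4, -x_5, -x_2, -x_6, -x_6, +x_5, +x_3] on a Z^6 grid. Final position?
(6, -10, 5, 6, -4, -5)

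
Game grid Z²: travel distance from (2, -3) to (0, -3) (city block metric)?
2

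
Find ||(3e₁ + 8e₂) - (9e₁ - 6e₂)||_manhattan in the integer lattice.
20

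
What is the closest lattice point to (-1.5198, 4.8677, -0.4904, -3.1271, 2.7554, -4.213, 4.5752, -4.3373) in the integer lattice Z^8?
(-2, 5, 0, -3, 3, -4, 5, -4)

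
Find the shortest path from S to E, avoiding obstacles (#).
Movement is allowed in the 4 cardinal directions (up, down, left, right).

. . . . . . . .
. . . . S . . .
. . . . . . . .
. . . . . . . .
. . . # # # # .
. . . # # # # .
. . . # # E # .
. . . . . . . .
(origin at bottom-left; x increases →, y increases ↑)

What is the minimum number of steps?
12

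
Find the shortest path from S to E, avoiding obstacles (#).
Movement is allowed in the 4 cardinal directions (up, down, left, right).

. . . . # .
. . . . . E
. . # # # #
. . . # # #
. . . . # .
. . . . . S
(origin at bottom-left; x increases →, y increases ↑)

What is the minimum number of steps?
12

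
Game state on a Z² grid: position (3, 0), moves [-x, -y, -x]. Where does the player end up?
(1, -1)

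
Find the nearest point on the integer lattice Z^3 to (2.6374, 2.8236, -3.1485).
(3, 3, -3)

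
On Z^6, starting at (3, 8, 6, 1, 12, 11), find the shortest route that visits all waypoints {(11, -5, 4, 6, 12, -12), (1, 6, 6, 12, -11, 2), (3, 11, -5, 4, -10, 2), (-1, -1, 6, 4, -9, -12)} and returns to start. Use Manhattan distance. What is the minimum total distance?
200
(one optimal route: (3, 8, 6, 1, 12, 11) → (11, -5, 4, 6, 12, -12) → (-1, -1, 6, 4, -9, -12) → (1, 6, 6, 12, -11, 2) → (3, 11, -5, 4, -10, 2) → (3, 8, 6, 1, 12, 11))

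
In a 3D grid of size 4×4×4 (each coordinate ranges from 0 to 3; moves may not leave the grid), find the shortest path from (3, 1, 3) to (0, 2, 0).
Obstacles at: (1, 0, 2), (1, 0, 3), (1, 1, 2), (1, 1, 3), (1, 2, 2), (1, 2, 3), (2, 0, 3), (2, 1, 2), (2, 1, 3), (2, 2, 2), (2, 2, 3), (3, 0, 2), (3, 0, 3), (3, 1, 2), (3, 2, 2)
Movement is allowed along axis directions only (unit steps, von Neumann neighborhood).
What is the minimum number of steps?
9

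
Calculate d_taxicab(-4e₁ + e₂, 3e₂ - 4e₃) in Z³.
10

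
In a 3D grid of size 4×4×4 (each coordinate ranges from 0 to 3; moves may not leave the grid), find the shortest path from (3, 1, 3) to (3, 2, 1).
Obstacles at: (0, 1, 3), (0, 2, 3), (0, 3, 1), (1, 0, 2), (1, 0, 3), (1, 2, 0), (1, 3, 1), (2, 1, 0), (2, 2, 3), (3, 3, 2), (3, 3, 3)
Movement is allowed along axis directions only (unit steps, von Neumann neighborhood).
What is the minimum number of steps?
3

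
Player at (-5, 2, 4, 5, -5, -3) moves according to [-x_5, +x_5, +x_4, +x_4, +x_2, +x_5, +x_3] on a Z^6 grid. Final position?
(-5, 3, 5, 7, -4, -3)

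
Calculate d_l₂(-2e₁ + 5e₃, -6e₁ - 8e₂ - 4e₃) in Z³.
12.6886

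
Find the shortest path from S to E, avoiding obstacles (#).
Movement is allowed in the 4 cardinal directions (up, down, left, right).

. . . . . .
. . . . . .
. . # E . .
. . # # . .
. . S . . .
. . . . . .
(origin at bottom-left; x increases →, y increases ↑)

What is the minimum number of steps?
5
(one shortest path: (2, 1) → (3, 1) → (4, 1) → (4, 2) → (4, 3) → (3, 3))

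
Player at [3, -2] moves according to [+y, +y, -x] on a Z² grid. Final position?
(2, 0)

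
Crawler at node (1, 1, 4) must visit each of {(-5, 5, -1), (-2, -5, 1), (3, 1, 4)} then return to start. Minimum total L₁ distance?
46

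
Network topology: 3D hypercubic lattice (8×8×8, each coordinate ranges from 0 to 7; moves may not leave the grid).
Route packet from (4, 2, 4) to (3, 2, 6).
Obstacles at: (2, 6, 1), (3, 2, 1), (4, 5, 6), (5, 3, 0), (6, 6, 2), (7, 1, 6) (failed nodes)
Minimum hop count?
3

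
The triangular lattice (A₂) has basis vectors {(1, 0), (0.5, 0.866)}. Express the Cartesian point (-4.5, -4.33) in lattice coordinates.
-2b₁ - 5b₂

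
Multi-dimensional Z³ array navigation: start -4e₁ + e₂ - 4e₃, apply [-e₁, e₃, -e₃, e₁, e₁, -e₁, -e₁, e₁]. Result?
(-4, 1, -4)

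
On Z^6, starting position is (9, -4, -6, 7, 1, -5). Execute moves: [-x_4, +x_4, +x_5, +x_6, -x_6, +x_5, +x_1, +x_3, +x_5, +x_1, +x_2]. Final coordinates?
(11, -3, -5, 7, 4, -5)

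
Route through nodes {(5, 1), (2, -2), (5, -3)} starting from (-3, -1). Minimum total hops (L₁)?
14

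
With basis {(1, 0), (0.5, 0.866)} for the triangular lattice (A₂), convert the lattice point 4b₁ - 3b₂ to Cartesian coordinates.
(2.5, -2.598)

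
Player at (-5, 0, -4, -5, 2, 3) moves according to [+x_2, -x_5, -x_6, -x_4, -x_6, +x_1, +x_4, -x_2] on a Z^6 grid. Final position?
(-4, 0, -4, -5, 1, 1)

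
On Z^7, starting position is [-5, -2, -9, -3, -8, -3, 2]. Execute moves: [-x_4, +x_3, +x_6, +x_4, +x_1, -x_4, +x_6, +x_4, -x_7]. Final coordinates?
(-4, -2, -8, -3, -8, -1, 1)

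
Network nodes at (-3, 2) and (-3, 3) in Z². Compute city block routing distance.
1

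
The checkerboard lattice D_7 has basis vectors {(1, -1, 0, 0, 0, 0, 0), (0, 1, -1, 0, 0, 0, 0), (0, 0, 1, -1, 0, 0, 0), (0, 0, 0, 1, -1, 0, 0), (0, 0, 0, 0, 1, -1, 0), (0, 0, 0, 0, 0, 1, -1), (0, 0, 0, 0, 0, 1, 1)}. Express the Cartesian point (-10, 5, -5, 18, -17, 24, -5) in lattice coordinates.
-10b₁ - 5b₂ - 10b₃ + 8b₄ - 9b₅ + 10b₆ + 5b₇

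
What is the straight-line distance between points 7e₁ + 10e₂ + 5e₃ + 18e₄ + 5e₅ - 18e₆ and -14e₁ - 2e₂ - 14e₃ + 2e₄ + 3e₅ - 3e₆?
37.8286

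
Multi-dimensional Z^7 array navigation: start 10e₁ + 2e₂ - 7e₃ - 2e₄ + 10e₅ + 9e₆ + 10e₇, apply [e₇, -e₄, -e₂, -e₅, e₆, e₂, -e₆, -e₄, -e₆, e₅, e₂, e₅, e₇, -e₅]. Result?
(10, 3, -7, -4, 10, 8, 12)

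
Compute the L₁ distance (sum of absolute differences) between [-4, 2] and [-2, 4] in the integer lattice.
4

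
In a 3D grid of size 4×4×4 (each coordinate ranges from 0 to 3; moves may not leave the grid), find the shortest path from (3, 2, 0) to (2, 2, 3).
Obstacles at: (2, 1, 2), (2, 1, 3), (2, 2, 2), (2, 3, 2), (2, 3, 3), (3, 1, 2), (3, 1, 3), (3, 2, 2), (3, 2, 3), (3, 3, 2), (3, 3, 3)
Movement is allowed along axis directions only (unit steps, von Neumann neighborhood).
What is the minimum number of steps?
6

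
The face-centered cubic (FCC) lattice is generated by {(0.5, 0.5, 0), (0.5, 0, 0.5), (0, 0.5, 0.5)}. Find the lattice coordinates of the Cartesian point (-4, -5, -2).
-7b₁ - b₂ - 3b₃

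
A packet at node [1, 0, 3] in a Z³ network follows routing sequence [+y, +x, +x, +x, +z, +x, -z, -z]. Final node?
(5, 1, 2)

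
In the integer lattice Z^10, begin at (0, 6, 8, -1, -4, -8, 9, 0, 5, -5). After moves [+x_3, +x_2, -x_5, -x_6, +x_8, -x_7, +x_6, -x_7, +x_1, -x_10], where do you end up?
(1, 7, 9, -1, -5, -8, 7, 1, 5, -6)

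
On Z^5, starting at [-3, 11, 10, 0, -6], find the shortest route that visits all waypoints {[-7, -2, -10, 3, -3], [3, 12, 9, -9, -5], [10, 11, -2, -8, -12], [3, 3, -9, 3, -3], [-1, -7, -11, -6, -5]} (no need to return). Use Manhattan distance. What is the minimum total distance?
126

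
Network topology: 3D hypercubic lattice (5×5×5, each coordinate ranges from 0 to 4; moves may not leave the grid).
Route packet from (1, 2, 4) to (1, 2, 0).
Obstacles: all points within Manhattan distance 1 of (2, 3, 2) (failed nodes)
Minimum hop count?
4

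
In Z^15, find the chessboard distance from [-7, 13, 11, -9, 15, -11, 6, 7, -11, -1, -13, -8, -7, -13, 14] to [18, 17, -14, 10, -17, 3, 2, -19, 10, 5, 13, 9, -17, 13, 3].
32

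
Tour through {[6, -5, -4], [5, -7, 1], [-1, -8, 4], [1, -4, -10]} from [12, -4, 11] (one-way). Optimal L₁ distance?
54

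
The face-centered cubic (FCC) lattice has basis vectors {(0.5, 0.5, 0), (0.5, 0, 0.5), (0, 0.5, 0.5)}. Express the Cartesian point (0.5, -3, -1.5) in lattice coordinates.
-b₁ + 2b₂ - 5b₃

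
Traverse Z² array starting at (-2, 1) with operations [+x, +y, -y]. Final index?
(-1, 1)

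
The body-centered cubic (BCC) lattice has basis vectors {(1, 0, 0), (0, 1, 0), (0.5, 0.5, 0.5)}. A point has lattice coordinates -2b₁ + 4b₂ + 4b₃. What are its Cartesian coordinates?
(0, 6, 2)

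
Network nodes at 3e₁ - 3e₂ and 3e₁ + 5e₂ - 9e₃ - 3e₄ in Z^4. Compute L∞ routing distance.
9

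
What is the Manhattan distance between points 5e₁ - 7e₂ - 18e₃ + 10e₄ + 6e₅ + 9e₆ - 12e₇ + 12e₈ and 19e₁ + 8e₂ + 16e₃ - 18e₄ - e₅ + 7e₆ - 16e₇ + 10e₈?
106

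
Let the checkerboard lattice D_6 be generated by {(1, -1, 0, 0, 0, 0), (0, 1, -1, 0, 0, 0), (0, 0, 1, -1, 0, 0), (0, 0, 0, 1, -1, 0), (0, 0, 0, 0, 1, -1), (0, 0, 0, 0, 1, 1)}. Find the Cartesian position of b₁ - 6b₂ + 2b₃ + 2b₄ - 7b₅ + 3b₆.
(1, -7, 8, 0, -6, 10)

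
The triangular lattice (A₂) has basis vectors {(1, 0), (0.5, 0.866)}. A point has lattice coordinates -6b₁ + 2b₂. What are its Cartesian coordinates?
(-5, 1.732)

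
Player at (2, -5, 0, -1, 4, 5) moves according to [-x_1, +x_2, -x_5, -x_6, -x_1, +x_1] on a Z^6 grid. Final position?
(1, -4, 0, -1, 3, 4)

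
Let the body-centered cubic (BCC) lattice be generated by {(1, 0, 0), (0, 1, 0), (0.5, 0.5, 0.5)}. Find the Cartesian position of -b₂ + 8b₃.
(4, 3, 4)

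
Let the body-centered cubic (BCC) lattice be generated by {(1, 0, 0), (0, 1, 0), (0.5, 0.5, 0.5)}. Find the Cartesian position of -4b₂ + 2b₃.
(1, -3, 1)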